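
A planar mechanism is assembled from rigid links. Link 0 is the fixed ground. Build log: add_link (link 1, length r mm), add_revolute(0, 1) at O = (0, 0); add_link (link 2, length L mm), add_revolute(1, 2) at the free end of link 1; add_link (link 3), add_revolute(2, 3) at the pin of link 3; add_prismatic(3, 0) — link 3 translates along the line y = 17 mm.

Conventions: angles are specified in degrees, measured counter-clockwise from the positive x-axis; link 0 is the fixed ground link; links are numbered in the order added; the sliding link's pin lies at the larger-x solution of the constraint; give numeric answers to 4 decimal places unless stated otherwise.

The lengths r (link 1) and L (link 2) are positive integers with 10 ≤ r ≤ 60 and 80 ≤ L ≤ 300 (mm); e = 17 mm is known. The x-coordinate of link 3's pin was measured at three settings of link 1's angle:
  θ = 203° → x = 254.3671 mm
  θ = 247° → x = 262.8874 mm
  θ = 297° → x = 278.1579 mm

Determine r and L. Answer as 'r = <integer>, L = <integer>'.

constraint per measurement: (x − r cos θ)² + (r sin θ − e)² = L²
subtracting the θ₁ and θ₂ equations cancels the r² and L² terms:
r = (x₁² − x₂²) / (2[(x₁cos θ₁ + e sin θ₁) − (x₂cos θ₂ + e sin θ₂)]) = 17.9999 → r = 18
L² = (x₁ − r cos θ₁)² + (r sin θ₁ − e)² = 73984.0104 → L = 272.0000 → L = 272
check at θ₃=297°: x = 278.1579 (printed 278.1579) ✓

r = 18, L = 272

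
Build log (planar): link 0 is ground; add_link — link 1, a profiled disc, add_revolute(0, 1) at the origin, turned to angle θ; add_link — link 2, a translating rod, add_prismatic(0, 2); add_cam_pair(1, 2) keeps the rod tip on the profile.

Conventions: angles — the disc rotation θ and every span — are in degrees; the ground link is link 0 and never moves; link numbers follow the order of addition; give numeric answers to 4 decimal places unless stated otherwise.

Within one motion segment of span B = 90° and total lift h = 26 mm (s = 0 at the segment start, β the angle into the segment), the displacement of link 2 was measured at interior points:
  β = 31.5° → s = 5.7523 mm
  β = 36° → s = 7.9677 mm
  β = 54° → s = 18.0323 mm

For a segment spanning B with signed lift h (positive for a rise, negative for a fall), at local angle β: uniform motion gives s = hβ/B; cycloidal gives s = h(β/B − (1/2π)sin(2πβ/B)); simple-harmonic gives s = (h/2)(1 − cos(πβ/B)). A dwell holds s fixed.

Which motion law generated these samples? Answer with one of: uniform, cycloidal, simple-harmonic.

candidates at β/B = r: uniform s = h·r (linear in β); cycloidal s = h·(r − sin(2πr)/(2π)); simple-harmonic s = (h/2)(1 − cos(πr))
β=31.5°: printed 5.7523 | uniform 9.1000, cycloidal 5.7523, simple-harmonic 7.0981
β=36°: printed 7.9677 | uniform 10.4000, cycloidal 7.9677, simple-harmonic 8.9828
β=54°: printed 18.0323 | uniform 15.6000, cycloidal 18.0323, simple-harmonic 17.0172
only one law matches every sample → cycloidal

cycloidal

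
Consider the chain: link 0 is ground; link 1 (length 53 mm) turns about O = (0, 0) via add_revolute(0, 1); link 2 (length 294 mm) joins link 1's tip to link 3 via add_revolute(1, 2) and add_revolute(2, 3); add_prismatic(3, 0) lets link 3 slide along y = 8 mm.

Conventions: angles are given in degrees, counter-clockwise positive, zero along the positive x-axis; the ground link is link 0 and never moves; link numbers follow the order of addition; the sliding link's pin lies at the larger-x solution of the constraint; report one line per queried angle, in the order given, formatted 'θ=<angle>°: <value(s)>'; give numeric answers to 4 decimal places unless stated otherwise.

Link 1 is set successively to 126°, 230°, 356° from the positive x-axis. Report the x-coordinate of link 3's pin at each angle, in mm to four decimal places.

geometry: r = 53 mm, L = 294 mm, e = 8 mm
θ=126°: crank pin P = (r cos θ, r sin θ) = (-31.152618, 42.877901)
θ=126°: h = r sin θ − e = 42.877901 − 8 = 34.877901
θ=126°: x = r cos θ + √(L² − h²) = -31.152618 + 291.923846 = 260.771228
θ=230°: crank pin P = (r cos θ, r sin θ) = (-34.067743, -40.600355)
θ=230°: h = r sin θ − e = -40.600355 − 8 = -48.600355
θ=230°: x = r cos θ + √(L² − h²) = -34.067743 + 289.955178 = 255.887435
θ=356°: crank pin P = (r cos θ, r sin θ) = (52.870895, -3.697093)
θ=356°: h = r sin θ − e = -3.697093 − 8 = -11.697093
θ=356°: x = r cos θ + √(L² − h²) = 52.870895 + 293.767217 = 346.638112

θ=126°: 260.7712
θ=230°: 255.8874
θ=356°: 346.6381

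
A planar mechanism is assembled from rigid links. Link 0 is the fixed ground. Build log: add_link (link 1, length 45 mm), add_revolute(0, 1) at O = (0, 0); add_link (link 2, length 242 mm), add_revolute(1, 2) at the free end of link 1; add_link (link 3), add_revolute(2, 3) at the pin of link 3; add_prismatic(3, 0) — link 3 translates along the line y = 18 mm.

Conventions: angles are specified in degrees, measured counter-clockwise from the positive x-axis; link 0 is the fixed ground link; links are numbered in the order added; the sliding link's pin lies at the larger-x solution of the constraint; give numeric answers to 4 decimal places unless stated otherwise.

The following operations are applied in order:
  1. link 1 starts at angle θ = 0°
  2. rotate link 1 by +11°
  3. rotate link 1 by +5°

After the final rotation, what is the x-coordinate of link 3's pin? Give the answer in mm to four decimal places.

geometry: r = 45 mm, L = 242 mm, e = 18 mm; θ starts at 0°
rotate link 1 by +11°: θ ← 0° +11° = 11°
rotate link 1 by +5°: θ ← 11° +5° = 16°
crank pin P = (r cos θ, r sin θ) = (43.256776, 12.403681)
h = r sin θ − e = 12.403681 − 18 = -5.596319
x = r cos θ + √(L² − h²) = 43.256776 + 241.935283 = 285.192059

285.1921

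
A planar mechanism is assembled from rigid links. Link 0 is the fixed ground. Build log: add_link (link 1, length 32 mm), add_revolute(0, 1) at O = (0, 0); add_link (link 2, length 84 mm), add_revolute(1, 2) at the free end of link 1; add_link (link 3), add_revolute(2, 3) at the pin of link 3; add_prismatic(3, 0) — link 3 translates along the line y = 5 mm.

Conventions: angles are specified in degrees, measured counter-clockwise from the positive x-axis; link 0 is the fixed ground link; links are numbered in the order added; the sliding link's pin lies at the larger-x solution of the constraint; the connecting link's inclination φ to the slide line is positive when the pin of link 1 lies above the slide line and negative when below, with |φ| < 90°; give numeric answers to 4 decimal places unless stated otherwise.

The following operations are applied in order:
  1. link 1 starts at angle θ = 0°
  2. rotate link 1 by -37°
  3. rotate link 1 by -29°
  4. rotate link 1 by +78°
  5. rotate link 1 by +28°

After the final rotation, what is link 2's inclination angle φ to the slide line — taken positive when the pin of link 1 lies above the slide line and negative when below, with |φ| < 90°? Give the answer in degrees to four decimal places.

geometry: r = 32 mm, L = 84 mm, e = 5 mm; θ starts at 0°
rotate link 1 by -37°: θ ← 0° -37° = -37°
rotate link 1 by -29°: θ ← -37° -29° = -66°
rotate link 1 by +78°: θ ← -66° +78° = 12°
rotate link 1 by +28°: θ ← 12° +28° = 40°
h = r sin θ − e = 20.569204 − 5 = 15.569204
sin φ = h / L = 15.569204 / 84 = 0.18534766
φ = arcsin(0.18534766) = 10.681402°

10.6814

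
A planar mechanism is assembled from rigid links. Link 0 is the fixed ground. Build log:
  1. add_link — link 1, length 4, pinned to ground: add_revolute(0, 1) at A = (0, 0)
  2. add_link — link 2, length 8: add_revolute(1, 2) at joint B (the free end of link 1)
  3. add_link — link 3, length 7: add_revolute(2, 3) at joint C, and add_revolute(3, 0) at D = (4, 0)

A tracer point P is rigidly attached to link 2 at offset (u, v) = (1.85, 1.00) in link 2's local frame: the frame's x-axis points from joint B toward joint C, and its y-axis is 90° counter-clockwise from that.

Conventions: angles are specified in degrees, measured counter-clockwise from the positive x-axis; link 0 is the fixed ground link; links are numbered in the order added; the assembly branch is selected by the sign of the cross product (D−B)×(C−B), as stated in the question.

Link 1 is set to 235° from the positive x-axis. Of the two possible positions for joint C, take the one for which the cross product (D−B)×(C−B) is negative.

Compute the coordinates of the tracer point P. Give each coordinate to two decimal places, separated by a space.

A=(0,0), D=(4.00,0)
B = A + 4.00·(cos235°, sin235°) = (-2.2943, -3.2766)
|BD| = 7.0961
circle(B,8.00) ∩ circle(D,7.00): a=4.6050, h=6.5417
  candidates: C₊=(-1.2303,4.6523) cross=46.421; C₋=(4.8110,-6.9529) cross=-46.421
  branch - wants cross < 0 → take C=(4.8110,-6.9529) (cross=-46.421)
ex = (C−B)/|BC| = (0.8882,-0.4595); ey = (0.4595,0.8882)
P = B + 1.85·ex + 1.00·ey = (-0.1917,-3.2386)

-0.19 -3.24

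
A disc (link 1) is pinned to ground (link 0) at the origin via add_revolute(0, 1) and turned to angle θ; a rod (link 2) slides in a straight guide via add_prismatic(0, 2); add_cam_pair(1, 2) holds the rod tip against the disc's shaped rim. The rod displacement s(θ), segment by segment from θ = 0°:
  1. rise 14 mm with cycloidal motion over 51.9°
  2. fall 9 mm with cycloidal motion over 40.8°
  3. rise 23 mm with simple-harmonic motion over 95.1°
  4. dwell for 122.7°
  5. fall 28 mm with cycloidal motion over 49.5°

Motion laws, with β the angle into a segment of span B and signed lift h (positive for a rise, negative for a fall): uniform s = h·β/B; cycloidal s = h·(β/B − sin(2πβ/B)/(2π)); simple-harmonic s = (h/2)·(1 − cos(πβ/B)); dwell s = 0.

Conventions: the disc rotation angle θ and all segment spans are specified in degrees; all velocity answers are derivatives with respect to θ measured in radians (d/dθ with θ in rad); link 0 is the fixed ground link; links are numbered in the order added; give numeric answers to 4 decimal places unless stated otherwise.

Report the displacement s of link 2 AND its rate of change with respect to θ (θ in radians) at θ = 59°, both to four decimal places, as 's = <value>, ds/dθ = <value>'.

segment 1 (0° to 51.9°, cycloidal, h = 14) is passed completely: s = 0.0000 + (14) = 14.0000
θ = 59° falls in segment 2 (51.9° to 92.7°, cycloidal, h = -9): β = 59 − 51.9 = 7.1°, B = 40.8°; Δs = -9·(0.1740 − sin(2π·0.1740)/(2π)) = -0.2939; s = 14.0000 − 0.2939 = 13.7061
velocity in seg [51.9°–92.7°] (cycloidal), θ in radians: β = 7.1° = 0.1239 rad, B = 40.8° = 0.7121 rad; ds/dθ = (h/B)(1 − cos(2πβ/B)) = ((-9)/0.7121)(1 − cos(2π·0.1740)) = -6.831631 mm/rad

s = 13.7061, ds/dθ = -6.8316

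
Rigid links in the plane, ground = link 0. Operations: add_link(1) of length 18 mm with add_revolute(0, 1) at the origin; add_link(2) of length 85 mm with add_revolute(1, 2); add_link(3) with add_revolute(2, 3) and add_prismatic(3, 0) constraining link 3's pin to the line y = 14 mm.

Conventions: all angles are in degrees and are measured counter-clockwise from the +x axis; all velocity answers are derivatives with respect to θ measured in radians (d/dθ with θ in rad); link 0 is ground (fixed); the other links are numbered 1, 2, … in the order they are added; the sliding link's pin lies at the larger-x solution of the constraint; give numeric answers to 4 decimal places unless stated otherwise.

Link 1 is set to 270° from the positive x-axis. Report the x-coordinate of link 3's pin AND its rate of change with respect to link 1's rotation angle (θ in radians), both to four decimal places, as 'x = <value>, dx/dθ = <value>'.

geometry: r = 18 mm, L = 85 mm, e = 14 mm
crank pin P = (r cos θ, r sin θ) = (-0.000000, -18.000000)
h = r sin θ − e = -18.000000 − 14 = -32.000000
x = r cos θ + √(L² − h²) = -0.000000 + 78.746428 = 78.746428
dx/dθ = −r sin θ − h·r cos θ/√(L² − h²) (θ in radians; h = -32.000000) = 18.000000

x = 78.7464, dx/dθ = 18.0000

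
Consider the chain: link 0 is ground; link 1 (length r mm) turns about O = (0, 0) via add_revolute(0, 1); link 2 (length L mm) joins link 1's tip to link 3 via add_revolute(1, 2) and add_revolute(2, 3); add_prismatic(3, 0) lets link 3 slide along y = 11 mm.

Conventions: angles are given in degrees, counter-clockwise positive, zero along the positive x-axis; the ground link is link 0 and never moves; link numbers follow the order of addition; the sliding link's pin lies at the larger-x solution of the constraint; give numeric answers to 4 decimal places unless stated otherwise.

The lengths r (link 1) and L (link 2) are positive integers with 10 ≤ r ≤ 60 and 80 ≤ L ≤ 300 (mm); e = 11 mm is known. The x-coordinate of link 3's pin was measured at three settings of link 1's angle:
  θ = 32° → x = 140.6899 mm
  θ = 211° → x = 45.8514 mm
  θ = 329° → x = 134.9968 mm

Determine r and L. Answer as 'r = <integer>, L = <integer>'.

constraint per measurement: (x − r cos θ)² + (r sin θ − e)² = L²
subtracting the θ₁ and θ₂ equations cancels the r² and L² terms:
r = (x₁² − x₂²) / (2[(x₁cos θ₁ + e sin θ₁) − (x₂cos θ₂ + e sin θ₂)]) = 52.0000 → r = 52
L² = (x₁ − r cos θ₁)² + (r sin θ₁ − e)² = 9603.9929 → L = 98.0000 → L = 98
check at θ₃=329°: x = 134.9968 (printed 134.9968) ✓

r = 52, L = 98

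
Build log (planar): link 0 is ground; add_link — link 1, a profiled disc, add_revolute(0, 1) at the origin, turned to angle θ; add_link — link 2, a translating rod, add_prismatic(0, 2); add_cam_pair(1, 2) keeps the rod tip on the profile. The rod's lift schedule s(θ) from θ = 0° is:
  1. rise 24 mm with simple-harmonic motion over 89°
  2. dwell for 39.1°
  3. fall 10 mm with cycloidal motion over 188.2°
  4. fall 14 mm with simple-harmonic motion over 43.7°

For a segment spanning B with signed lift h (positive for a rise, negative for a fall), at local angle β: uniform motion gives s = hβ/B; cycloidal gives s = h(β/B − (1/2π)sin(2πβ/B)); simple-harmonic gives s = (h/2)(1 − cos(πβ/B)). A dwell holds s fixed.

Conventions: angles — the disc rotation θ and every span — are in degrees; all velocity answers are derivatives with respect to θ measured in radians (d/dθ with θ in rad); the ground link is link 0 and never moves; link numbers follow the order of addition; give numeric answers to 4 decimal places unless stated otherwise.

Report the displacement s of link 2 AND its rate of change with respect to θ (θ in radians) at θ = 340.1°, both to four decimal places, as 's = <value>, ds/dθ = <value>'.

seg 1 [0°–89°] simple-harmonic, h=24: full span → s += 24 → s = 24.0000
seg 2 [89°–128.1°] dwell: s stays 24.0000
seg 3 [128.1°–316.3°] cycloidal, h=-10: full span → s += -10 → s = 14.0000
seg 4 [316.3°–360°] simple-harmonic, h=-14: θ=340.1° here. β=23.8, B=43.7. -14/2·(1 − cos(π·0.5446)) = -7.9781 → s = 6.0219
velocity in seg [316.3°–360°] (simple-harmonic), θ in radians: β = 23.8° = 0.4154 rad, B = 43.7° = 0.7627 rad; ds/dθ = (πh/(2B)) sin(πβ/B) = (π·(-14)/(2·0.7627)) sin(π·0.5446) = -28.550103 mm/rad

s = 6.0219, ds/dθ = -28.5501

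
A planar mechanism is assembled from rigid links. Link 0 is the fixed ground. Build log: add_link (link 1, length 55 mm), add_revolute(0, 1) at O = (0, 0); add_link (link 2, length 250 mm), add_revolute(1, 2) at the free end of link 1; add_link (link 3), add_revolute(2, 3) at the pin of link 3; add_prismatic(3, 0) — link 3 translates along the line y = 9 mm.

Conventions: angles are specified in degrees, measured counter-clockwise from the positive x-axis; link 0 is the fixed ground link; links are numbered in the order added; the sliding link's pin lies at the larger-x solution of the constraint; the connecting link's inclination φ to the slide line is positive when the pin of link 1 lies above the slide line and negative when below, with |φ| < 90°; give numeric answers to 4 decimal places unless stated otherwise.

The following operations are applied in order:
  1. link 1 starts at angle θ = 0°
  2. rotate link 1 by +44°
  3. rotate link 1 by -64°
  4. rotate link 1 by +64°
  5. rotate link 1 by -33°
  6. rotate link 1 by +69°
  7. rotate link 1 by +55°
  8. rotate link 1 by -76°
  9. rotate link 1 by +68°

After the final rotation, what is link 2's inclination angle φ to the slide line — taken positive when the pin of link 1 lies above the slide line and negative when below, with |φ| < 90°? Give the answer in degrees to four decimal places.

geometry: r = 55 mm, L = 250 mm, e = 9 mm; θ starts at 0°
rotate link 1 by +44°: θ ← 0° +44° = 44°
rotate link 1 by -64°: θ ← 44° -64° = -20°
rotate link 1 by +64°: θ ← -20° +64° = 44°
rotate link 1 by -33°: θ ← 44° -33° = 11°
rotate link 1 by +69°: θ ← 11° +69° = 80°
rotate link 1 by +55°: θ ← 80° +55° = 135°
rotate link 1 by -76°: θ ← 135° -76° = 59°
rotate link 1 by +68°: θ ← 59° +68° = 127°
h = r sin θ − e = 43.924953 − 9 = 34.924953
sin φ = h / L = 34.924953 / 250 = 0.13969981
φ = arcsin(0.13969981) = 8.030476°

8.0305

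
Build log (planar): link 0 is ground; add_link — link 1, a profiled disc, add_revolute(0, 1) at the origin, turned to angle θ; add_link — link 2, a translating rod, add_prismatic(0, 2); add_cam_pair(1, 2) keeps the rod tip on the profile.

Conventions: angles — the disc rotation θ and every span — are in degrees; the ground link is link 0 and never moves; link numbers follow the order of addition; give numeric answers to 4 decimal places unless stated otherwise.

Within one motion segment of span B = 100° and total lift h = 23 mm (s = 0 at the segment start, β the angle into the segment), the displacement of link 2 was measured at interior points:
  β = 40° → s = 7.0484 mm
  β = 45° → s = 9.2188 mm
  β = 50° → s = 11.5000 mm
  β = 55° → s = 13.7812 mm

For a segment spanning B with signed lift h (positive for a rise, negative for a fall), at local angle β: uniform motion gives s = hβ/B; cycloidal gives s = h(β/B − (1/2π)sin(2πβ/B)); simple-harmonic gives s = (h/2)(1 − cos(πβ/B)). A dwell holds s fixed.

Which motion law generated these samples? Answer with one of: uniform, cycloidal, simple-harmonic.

candidates at β/B = r: uniform s = h·r (linear in β); cycloidal s = h·(r − sin(2πr)/(2π)); simple-harmonic s = (h/2)(1 − cos(πr))
β=40°: printed 7.0484 | uniform 9.2000, cycloidal 7.0484, simple-harmonic 7.9463
β=45°: printed 9.2188 | uniform 10.3500, cycloidal 9.2188, simple-harmonic 9.7010
β=50°: printed 11.5000 | uniform 11.5000, cycloidal 11.5000, simple-harmonic 11.5000
β=55°: printed 13.7812 | uniform 12.6500, cycloidal 13.7812, simple-harmonic 13.2990
only one law matches every sample → cycloidal

cycloidal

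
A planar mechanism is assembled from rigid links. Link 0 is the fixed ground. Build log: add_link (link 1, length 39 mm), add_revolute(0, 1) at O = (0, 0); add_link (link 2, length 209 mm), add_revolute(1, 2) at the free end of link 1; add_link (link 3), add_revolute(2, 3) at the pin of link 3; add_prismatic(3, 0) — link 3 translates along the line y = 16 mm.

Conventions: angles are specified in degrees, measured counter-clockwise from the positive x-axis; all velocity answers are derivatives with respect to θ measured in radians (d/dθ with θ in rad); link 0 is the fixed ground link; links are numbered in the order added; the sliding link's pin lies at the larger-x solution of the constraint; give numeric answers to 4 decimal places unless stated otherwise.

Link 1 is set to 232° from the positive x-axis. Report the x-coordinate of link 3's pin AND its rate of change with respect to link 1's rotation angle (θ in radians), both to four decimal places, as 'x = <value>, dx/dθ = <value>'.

geometry: r = 39 mm, L = 209 mm, e = 16 mm
crank pin P = (r cos θ, r sin θ) = (-24.010798, -30.732419)
h = r sin θ − e = -30.732419 − 16 = -46.732419
x = r cos θ + √(L² − h²) = -24.010798 + 203.708323 = 179.697526
dx/dθ = −r sin θ − h·r cos θ/√(L² − h²) (θ in radians; h = -46.732419) = 25.224139

x = 179.6975, dx/dθ = 25.2241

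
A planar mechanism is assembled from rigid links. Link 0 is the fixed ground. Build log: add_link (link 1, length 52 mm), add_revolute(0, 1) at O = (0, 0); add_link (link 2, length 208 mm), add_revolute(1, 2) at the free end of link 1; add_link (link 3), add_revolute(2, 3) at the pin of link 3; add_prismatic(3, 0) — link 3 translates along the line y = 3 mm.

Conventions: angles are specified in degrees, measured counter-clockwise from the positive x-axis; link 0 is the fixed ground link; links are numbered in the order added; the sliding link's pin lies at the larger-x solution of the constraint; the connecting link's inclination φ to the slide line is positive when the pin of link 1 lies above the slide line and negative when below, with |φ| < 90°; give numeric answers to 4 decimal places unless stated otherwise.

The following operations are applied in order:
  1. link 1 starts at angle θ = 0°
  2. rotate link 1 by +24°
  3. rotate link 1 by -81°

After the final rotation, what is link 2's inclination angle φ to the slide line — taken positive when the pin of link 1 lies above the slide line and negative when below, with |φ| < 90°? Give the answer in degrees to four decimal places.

geometry: r = 52 mm, L = 208 mm, e = 3 mm; θ starts at 0°
rotate link 1 by +24°: θ ← 0° +24° = 24°
rotate link 1 by -81°: θ ← 24° -81° = -57°
h = r sin θ − e = -43.610870 − 3 = -46.610870
sin φ = h / L = -46.610870 / 208 = -0.22409072
φ = arcsin(-0.22409072) = -12.949415°

-12.9494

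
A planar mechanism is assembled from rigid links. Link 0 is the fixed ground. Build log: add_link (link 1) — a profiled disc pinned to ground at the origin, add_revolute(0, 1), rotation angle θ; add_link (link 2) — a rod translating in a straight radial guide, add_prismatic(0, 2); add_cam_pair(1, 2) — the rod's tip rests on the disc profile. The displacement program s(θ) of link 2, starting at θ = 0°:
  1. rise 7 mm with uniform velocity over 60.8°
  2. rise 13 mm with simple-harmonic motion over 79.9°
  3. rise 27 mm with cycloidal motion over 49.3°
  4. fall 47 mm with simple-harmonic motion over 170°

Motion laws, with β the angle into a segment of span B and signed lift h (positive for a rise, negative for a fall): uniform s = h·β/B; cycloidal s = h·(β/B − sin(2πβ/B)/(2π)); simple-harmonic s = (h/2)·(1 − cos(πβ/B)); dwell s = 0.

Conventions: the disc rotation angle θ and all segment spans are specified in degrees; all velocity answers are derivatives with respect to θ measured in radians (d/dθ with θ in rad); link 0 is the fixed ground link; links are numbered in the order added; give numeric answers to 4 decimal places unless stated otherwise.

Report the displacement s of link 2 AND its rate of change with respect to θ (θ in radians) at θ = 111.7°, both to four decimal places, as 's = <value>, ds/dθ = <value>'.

seg 1 [0°–60.8°] uniform, h=7: full span → s += 7 → s = 7.0000
seg 2 [60.8°–140.7°] simple-harmonic, h=13: θ=111.7° here. β=50.9, B=79.9. 13/2·(1 − cos(π·0.6370)) = 9.2129 → s = 16.2129
velocity in seg [60.8°–140.7°] (simple-harmonic), θ in radians: β = 50.9° = 0.8884 rad, B = 79.9° = 1.3945 rad; ds/dθ = (πh/(2B)) sin(πβ/B) = (π·13/(2·1.3945)) sin(π·0.6370) = 13.306941 mm/rad

s = 16.2129, ds/dθ = 13.3069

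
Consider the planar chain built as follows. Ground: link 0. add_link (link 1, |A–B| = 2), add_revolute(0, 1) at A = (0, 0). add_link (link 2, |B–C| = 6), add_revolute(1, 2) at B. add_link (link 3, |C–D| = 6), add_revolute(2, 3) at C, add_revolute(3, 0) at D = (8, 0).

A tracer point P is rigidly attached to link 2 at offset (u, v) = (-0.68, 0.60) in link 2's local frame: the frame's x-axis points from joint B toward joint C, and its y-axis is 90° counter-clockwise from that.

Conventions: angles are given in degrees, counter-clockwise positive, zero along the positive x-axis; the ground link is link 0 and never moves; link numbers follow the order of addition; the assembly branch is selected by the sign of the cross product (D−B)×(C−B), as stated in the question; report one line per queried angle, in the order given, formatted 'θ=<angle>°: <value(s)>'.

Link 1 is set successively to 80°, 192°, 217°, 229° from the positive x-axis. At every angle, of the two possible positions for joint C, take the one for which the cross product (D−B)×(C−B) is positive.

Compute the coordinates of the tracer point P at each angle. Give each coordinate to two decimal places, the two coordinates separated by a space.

A=(0,0), D=(8.00,0)
θ=80°: B = A + 2.00·(cos80°, sin80°) = (0.3473, 1.9696)
θ=80°: |BD| = 7.9021
θ=80°: circle(B,6.00) ∩ circle(D,6.00): a=3.9511, h=4.5154
θ=80°:   candidates: C₊=(5.2991,5.3577) cross=35.681; C₋=(3.0482,-3.3881) cross=-35.681
θ=80°:   branch + wants cross > 0 → take C=(5.2991,5.3577) (cross=35.681)
θ=80°: ex = (C−B)/|BC| = (0.8253,0.5647); ey = (-0.5647,0.8253)
θ=80°: P = B + -0.68·ex + 0.60·ey = (-0.5527,2.0808)
θ=192°: B = A + 2.00·(cos192°, sin192°) = (-1.9563, -0.4158)
θ=192°: |BD| = 9.9650
θ=192°: circle(B,6.00) ∩ circle(D,6.00): a=4.9825, h=3.3429
θ=192°:   candidates: C₊=(2.8824,3.1321) cross=33.312; C₋=(3.1613,-3.5479) cross=-33.312
θ=192°:   branch + wants cross > 0 → take C=(2.8824,3.1321) (cross=33.312)
θ=192°: ex = (C−B)/|BC| = (0.8064,0.5913); ey = (-0.5913,0.8064)
θ=192°: P = B + -0.68·ex + 0.60·ey = (-2.8595,-0.3341)
θ=217°: B = A + 2.00·(cos217°, sin217°) = (-1.5973, -1.2036)
θ=217°: |BD| = 9.6725
θ=217°: circle(B,6.00) ∩ circle(D,6.00): a=4.8362, h=3.5512
θ=217°:   candidates: C₊=(2.7595,2.9218) cross=34.349; C₋=(3.6433,-4.1254) cross=-34.349
θ=217°:   branch + wants cross > 0 → take C=(2.7595,2.9218) (cross=34.349)
θ=217°: ex = (C−B)/|BC| = (0.7261,0.6876); ey = (-0.6876,0.7261)
θ=217°: P = B + -0.68·ex + 0.60·ey = (-2.5036,-1.2355)
θ=229°: B = A + 2.00·(cos229°, sin229°) = (-1.3121, -1.5094)
θ=229°: |BD| = 9.4337
θ=229°: circle(B,6.00) ∩ circle(D,6.00): a=4.7168, h=3.7083
θ=229°:   candidates: C₊=(2.7506,2.9058) cross=34.983; C₋=(3.9373,-4.4152) cross=-34.983
θ=229°:   branch + wants cross > 0 → take C=(2.7506,2.9058) (cross=34.983)
θ=229°: ex = (C−B)/|BC| = (0.6771,0.7359); ey = (-0.7359,0.6771)
θ=229°: P = B + -0.68·ex + 0.60·ey = (-2.2141,-1.6035)

θ=80°: -0.55 2.08
θ=192°: -2.86 -0.33
θ=217°: -2.50 -1.24
θ=229°: -2.21 -1.60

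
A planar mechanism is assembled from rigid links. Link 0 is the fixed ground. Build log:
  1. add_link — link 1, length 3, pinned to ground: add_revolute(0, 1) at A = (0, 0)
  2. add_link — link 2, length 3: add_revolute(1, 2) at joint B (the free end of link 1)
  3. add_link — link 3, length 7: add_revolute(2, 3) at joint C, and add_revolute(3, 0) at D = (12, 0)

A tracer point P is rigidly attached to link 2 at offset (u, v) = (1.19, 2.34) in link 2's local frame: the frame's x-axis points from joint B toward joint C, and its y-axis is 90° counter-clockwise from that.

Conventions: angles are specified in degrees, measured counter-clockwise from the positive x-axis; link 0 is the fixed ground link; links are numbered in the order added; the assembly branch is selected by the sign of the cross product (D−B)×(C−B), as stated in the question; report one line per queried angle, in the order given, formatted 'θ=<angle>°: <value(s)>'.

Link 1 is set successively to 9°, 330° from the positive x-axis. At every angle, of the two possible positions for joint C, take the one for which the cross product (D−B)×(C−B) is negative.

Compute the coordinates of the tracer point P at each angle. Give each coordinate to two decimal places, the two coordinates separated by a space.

A=(0,0), D=(12.00,0)
θ=9°: B = A + 3.00·(cos9°, sin9°) = (2.9631, 0.4693)
θ=9°: |BD| = 9.0491
θ=9°: circle(B,3.00) ∩ circle(D,7.00): a=2.3144, h=1.9088
θ=9°:   candidates: C₊=(5.3733,2.2555) cross=17.273; C₋=(5.1754,-1.5570) cross=-17.273
θ=9°:   branch - wants cross < 0 → take C=(5.1754,-1.5570) (cross=-17.273)
θ=9°: ex = (C−B)/|BC| = (0.7374,-0.6754); ey = (0.6754,0.7374)
θ=9°: P = B + 1.19·ex + 2.34·ey = (5.4211,1.3911)
θ=330°: B = A + 3.00·(cos330°, sin330°) = (2.5981, -1.5000)
θ=330°: |BD| = 9.5208
θ=330°: circle(B,3.00) ∩ circle(D,7.00): a=2.6598, h=1.3877
θ=330°:   candidates: C₊=(5.0060,0.2894) cross=13.212; C₋=(5.4432,-2.4513) cross=-13.212
θ=330°:   branch - wants cross < 0 → take C=(5.4432,-2.4513) (cross=-13.212)
θ=330°: ex = (C−B)/|BC| = (0.9484,-0.3171); ey = (0.3171,0.9484)
θ=330°: P = B + 1.19·ex + 2.34·ey = (4.4687,0.3419)

θ=9°: 5.42 1.39
θ=330°: 4.47 0.34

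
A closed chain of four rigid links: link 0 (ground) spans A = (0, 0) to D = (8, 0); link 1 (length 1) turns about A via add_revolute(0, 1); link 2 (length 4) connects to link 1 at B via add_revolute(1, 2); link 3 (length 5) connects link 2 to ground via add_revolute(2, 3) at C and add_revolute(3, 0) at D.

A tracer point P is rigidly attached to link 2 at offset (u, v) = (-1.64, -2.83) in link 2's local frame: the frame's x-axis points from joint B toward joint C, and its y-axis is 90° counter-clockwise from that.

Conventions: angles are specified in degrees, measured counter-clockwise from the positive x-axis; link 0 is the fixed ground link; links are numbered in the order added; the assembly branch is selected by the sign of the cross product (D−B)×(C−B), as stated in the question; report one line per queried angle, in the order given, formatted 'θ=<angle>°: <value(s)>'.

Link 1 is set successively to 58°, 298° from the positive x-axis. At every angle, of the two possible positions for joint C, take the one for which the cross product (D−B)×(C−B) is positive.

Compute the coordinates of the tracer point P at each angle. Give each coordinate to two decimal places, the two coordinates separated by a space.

A=(0,0), D=(8.00,0)
θ=58°: B = A + 1.00·(cos58°, sin58°) = (0.5299, 0.8480)
θ=58°: |BD| = 7.5181
θ=58°: circle(B,4.00) ∩ circle(D,5.00): a=3.1605, h=2.4518
θ=58°:   candidates: C₊=(3.9468,2.9277) cross=18.433; C₋=(3.3937,-1.9446) cross=-18.433
θ=58°:   branch + wants cross > 0 → take C=(3.9468,2.9277) (cross=18.433)
θ=58°: ex = (C−B)/|BC| = (0.8542,0.5199); ey = (-0.5199,0.8542)
θ=58°: P = B + -1.64·ex + -2.83·ey = (0.6004,-2.4220)
θ=298°: B = A + 1.00·(cos298°, sin298°) = (0.4695, -0.8829)
θ=298°: |BD| = 7.5821
θ=298°: circle(B,4.00) ∩ circle(D,5.00): a=3.1976, h=2.4033
θ=298°:   candidates: C₊=(3.3654,1.8763) cross=18.222; C₋=(3.9251,-2.8975) cross=-18.222
θ=298°:   branch + wants cross > 0 → take C=(3.3654,1.8763) (cross=18.222)
θ=298°: ex = (C−B)/|BC| = (0.7240,0.6898); ey = (-0.6898,0.7240)
θ=298°: P = B + -1.64·ex + -2.83·ey = (1.2343,-4.0631)

θ=58°: 0.60 -2.42
θ=298°: 1.23 -4.06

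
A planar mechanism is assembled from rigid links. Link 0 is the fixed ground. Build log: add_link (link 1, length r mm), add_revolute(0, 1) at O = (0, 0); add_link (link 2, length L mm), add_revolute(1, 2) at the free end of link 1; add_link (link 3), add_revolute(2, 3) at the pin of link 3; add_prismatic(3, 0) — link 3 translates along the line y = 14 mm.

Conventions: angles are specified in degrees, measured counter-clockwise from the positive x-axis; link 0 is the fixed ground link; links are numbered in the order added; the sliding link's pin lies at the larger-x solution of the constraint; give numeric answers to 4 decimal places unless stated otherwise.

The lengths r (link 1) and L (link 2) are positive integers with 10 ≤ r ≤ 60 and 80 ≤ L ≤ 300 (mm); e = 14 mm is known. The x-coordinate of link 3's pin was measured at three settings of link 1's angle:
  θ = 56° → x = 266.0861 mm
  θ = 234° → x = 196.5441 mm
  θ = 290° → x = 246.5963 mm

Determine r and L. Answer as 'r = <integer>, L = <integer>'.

constraint per measurement: (x − r cos θ)² + (r sin θ − e)² = L²
subtracting the θ₁ and θ₂ equations cancels the r² and L² terms:
r = (x₁² − x₂²) / (2[(x₁cos θ₁ + e sin θ₁) − (x₂cos θ₂ + e sin θ₂)]) = 56.0000 → r = 56
L² = (x₁ − r cos θ₁)² + (r sin θ₁ − e)² = 56169.0143 → L = 237.0000 → L = 237
check at θ₃=290°: x = 246.5963 (printed 246.5963) ✓

r = 56, L = 237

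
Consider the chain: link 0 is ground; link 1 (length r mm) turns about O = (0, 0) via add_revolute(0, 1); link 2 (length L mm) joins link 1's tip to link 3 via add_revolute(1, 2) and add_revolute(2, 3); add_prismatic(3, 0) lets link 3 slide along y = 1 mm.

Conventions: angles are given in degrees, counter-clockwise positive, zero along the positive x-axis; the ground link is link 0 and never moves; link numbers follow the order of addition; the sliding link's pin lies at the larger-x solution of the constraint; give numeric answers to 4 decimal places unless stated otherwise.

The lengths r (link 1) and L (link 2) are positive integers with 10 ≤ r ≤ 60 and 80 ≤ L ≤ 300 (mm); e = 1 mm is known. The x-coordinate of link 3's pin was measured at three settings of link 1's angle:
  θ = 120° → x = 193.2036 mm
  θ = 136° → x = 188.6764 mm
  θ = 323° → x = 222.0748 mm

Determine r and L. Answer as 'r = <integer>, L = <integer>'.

constraint per measurement: (x − r cos θ)² + (r sin θ − e)² = L²
subtracting the θ₁ and θ₂ equations cancels the r² and L² terms:
r = (x₁² − x₂²) / (2[(x₁cos θ₁ + e sin θ₁) − (x₂cos θ₂ + e sin θ₂)]) = 22.0000 → r = 22
L² = (x₁ − r cos θ₁)² + (r sin θ₁ − e)² = 42025.0051 → L = 205.0000 → L = 205
check at θ₃=323°: x = 222.0748 (printed 222.0748) ✓

r = 22, L = 205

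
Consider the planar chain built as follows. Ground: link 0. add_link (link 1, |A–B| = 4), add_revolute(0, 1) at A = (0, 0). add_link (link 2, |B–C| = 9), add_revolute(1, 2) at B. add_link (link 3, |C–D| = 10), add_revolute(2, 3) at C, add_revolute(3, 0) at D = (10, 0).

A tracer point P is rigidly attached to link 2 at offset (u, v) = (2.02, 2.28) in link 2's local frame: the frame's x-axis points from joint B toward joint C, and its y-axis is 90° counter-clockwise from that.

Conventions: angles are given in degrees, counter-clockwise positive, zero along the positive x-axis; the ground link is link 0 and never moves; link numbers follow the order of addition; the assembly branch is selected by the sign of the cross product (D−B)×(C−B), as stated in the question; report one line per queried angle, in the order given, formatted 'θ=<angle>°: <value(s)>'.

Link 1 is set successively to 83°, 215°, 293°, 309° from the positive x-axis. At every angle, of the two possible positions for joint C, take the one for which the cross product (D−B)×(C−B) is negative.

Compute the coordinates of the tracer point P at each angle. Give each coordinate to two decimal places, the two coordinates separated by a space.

A=(0,0), D=(10.00,0)
θ=83°: B = A + 4.00·(cos83°, sin83°) = (0.4875, 3.9702)
θ=83°: |BD| = 10.3078
θ=83°: circle(B,9.00) ∩ circle(D,10.00): a=4.2323, h=7.9428
θ=83°:   candidates: C₊=(7.4525,9.6701) cross=81.873; C₋=(1.3339,-4.9899) cross=-81.873
θ=83°:   branch - wants cross < 0 → take C=(1.3339,-4.9899) (cross=-81.873)
θ=83°: ex = (C−B)/|BC| = (0.0941,-0.9956); ey = (0.9956,0.0941)
θ=83°: P = B + 2.02·ex + 2.28·ey = (2.9474,2.1736)
θ=215°: B = A + 4.00·(cos215°, sin215°) = (-3.2766, -2.2943)
θ=215°: |BD| = 13.4734
θ=215°: circle(B,9.00) ∩ circle(D,10.00): a=6.0316, h=6.6798
θ=215°:   candidates: C₊=(1.5294,5.3150) cross=90.000; C₋=(3.8044,-7.8495) cross=-90.000
θ=215°:   branch - wants cross < 0 → take C=(3.8044,-7.8495) (cross=-90.000)
θ=215°: ex = (C−B)/|BC| = (0.7868,-0.6172); ey = (0.6172,0.7868)
θ=215°: P = B + 2.02·ex + 2.28·ey = (-0.2800,-1.7473)
θ=293°: B = A + 4.00·(cos293°, sin293°) = (1.5629, -3.6820)
θ=293°: |BD| = 9.2055
θ=293°: circle(B,9.00) ∩ circle(D,10.00): a=3.5708, h=8.2613
θ=293°:   candidates: C₊=(1.5313,5.3179) cross=76.050; C₋=(8.1400,-9.8255) cross=-76.050
θ=293°:   branch - wants cross < 0 → take C=(8.1400,-9.8255) (cross=-76.050)
θ=293°: ex = (C−B)/|BC| = (0.7308,-0.6826); ey = (0.6826,0.7308)
θ=293°: P = B + 2.02·ex + 2.28·ey = (4.5955,-3.3947)
θ=309°: B = A + 4.00·(cos309°, sin309°) = (2.5173, -3.1086)
θ=309°: |BD| = 8.1027
θ=309°: circle(B,9.00) ∩ circle(D,10.00): a=2.8789, h=8.5271
θ=309°:   candidates: C₊=(1.9045,5.8705) cross=69.093; C₋=(8.4473,-9.8787) cross=-69.093
θ=309°:   branch - wants cross < 0 → take C=(8.4473,-9.8787) (cross=-69.093)
θ=309°: ex = (C−B)/|BC| = (0.6589,-0.7522); ey = (0.7522,0.6589)
θ=309°: P = B + 2.02·ex + 2.28·ey = (5.5633,-3.1258)

θ=83°: 2.95 2.17
θ=215°: -0.28 -1.75
θ=293°: 4.60 -3.39
θ=309°: 5.56 -3.13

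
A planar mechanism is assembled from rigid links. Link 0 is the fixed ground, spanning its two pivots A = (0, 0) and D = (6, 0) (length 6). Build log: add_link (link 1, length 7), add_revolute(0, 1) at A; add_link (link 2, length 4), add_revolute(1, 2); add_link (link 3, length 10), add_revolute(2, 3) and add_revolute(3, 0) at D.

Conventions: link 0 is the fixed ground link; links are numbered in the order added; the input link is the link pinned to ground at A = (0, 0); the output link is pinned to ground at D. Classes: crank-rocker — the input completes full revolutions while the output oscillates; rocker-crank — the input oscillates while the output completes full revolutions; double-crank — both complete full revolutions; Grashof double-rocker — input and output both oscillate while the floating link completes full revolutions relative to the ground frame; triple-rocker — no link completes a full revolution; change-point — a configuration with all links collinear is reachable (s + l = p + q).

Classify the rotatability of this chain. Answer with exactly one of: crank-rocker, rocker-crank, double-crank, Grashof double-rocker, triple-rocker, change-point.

lengths: ground=6, input=7, coupler=4, output=10
sorted: s=4 (shortest), l=10 (longest), p+q=13
s + l = 14 vs p + q = 13
s + l > p + q → non-Grashof → no link fully rotates → triple-rocker

triple-rocker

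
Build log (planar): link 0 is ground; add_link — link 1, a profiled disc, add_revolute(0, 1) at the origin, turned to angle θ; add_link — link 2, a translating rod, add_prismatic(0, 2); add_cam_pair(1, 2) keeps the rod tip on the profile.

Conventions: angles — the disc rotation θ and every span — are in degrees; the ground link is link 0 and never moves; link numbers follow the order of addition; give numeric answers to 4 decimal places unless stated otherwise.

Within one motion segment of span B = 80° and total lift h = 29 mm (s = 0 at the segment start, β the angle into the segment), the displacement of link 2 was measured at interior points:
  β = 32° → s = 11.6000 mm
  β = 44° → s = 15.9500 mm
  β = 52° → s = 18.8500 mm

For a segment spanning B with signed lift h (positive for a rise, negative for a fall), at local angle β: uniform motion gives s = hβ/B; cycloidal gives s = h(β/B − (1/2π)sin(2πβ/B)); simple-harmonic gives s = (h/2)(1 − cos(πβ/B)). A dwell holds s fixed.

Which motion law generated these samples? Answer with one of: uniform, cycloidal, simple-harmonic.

candidates at β/B = r: uniform s = h·r (linear in β); cycloidal s = h·(r − sin(2πr)/(2π)); simple-harmonic s = (h/2)(1 − cos(πr))
β=32°: printed 11.6000 | uniform 11.6000, cycloidal 8.8871, simple-harmonic 10.0193
β=44°: printed 15.9500 | uniform 15.9500, cycloidal 17.3763, simple-harmonic 16.7683
β=52°: printed 18.8500 | uniform 18.8500, cycloidal 22.5840, simple-harmonic 21.0829
only one law matches every sample → uniform

uniform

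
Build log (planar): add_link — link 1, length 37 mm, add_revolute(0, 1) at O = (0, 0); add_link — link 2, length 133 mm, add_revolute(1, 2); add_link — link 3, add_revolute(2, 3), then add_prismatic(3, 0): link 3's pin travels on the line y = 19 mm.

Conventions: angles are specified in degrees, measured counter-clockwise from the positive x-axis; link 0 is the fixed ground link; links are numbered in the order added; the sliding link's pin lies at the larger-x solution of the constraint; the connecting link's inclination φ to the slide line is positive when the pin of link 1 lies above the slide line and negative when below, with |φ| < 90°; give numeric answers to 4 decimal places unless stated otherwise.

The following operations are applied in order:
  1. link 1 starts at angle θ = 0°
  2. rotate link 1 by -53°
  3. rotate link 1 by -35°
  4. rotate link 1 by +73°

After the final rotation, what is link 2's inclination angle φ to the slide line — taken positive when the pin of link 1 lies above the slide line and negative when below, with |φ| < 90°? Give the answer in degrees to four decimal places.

geometry: r = 37 mm, L = 133 mm, e = 19 mm; θ starts at 0°
rotate link 1 by -53°: θ ← 0° -53° = -53°
rotate link 1 by -35°: θ ← -53° -35° = -88°
rotate link 1 by +73°: θ ← -88° +73° = -15°
h = r sin θ − e = -9.576305 − 19 = -28.576305
sin φ = h / L = -28.576305 / 133 = -0.21485943
φ = arcsin(-0.21485943) = -12.407281°

-12.4073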